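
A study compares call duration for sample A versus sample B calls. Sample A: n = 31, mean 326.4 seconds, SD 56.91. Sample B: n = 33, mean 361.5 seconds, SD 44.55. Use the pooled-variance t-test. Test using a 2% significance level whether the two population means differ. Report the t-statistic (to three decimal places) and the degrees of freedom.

t = -2.757, df = 62

Let group 1 = sample A, group 2 = sample B. H0: μ_1 = μ_2; H1: μ_1 ≠ μ_2 (two-sample pooled-variance t-test, two-sided).
s_p² = [(31−1)·56.91² + (33−1)·44.55²]/(31+33−2) = 2591.5
t = (326.4 − 361.5)/√[2591.5·(1/31 + 1/33)] = -2.757
df = n₁ + n₂ − 2 = 62
Two-sided p-value ≈ 0.008
Since p ≈ 0.008 < α = 0.02, reject H0; the evidence is statistically significant.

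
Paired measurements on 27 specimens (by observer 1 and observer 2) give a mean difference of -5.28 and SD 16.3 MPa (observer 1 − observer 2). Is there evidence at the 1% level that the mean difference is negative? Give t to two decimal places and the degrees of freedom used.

t = -1.68, df = 26

H0: μ_d = 0; H1: μ_d < 0 (paired t-test on the differences, left-tailed).
t = d̄/(s_d/√n) = -5.28/(16.3/√27) = -1.68
df = n − 1 = 26
p-value = P(T ≤ -1.68) ≈ 0.052
Since p ≈ 0.052 > α = 0.01, fail to reject H0; the data do not provide sufficient evidence against H0.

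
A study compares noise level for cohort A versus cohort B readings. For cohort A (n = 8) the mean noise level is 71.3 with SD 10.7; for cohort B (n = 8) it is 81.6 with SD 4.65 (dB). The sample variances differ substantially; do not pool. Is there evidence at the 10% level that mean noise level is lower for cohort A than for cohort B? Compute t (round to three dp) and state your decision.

t = -2.497; reject H0

Let group 1 = cohort A, group 2 = cohort B. H0: μ_1 = μ_2; H1: μ_1 < μ_2 (Welch's two-sample t-test, left-tailed).
t = (x̄_1 − x̄_2)/√(s_1²/n_1 + s_2²/n_2) = (71.3 − 81.6)/√(10.7²/8 + 4.65²/8) = -2.497
Welch–Satterthwaite df ≈ 9.55
p-value = P(T ≤ -2.497) ≈ 0.0163
Since p ≈ 0.0163 < α = 0.1, reject H0; the evidence is statistically significant.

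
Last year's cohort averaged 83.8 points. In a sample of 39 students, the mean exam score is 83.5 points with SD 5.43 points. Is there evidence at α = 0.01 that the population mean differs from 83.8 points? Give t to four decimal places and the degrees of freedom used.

H0: μ = 83.8; H1: μ ≠ 83.8 (one-sample t-test, two-sided).
t = (x̄ − μ₀)/(s/√n) = (83.5 − 83.8)/(5.43/√39) = -0.3450
df = n − 1 = 38
Two-sided p-value ≈ 0.7320
Since p ≈ 0.7320 > α = 0.01, fail to reject H0; the evidence is not statistically significant.

t = -0.3450, df = 38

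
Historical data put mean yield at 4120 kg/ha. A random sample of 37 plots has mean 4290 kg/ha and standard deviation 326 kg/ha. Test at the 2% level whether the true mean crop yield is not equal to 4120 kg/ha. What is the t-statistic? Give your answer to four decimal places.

H0: μ = 4120; H1: μ ≠ 4120 (one-sample t-test, two-sided).
t = (x̄ − μ₀)/(s/√n) = (4290 − 4120)/(326/√37) = 3.1720
df = n − 1 = 36
Two-sided p-value ≈ 0.003
Since p ≈ 0.003 < α = 0.02, reject H0; the data support H1.

3.1720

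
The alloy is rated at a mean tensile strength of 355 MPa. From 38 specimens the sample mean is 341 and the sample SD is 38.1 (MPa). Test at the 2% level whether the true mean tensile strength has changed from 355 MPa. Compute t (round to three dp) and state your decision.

H0: μ = 355; H1: μ ≠ 355 (one-sample t-test, two-sided).
t = (x̄ − μ₀)/(s/√n) = (341 − 355)/(38.1/√38) = -2.265
df = n − 1 = 37
Two-sided p-value ≈ 0.0294
Since p ≈ 0.0294 > α = 0.02, fail to reject H0; the evidence is not statistically significant.

t = -2.265; fail to reject H0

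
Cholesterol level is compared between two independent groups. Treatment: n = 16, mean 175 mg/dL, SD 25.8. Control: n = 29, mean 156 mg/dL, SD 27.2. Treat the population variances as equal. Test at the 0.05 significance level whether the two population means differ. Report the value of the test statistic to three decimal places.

Let group 1 = treatment, group 2 = control. H0: μ_1 = μ_2; H1: μ_1 ≠ μ_2 (two-sample pooled-variance t-test, two-sided).
s_p² = [(16−1)·25.8² + (29−1)·27.2²]/(16+29−2) = 713.956
t = (175 − 156)/√[713.956·(1/16 + 1/29)] = 2.283
df = n₁ + n₂ − 2 = 43
Two-sided p-value ≈ 0.0274
Since p ≈ 0.0274 < α = 0.05, reject H0; the evidence is statistically significant.

2.283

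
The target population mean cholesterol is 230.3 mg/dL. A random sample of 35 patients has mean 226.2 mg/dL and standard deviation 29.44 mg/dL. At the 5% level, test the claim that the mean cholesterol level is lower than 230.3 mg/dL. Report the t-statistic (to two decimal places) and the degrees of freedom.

H0: μ = 230.3; H1: μ < 230.3 (one-sample t-test, left-tailed).
t = (x̄ − μ₀)/(s/√n) = (226.2 − 230.3)/(29.44/√35) = -0.82
df = n − 1 = 34
p-value = P(T ≤ -0.82) ≈ 0.208
Since p ≈ 0.208 > α = 0.05, fail to reject H0; the data do not provide sufficient evidence against H0.

t = -0.82, df = 34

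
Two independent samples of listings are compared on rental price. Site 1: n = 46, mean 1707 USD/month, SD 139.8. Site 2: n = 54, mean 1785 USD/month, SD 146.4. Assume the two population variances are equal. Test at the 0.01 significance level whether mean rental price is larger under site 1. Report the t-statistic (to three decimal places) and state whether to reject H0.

t = -2.711; fail to reject H0

Let group 1 = site 1, group 2 = site 2. H0: μ_1 = μ_2; H1: μ_1 > μ_2 (two-sample pooled-variance t-test, right-tailed).
s_p² = [(46−1)·139.8² + (54−1)·146.4²]/(46+54−2) = 20565.6
t = (1707 − 1785)/√[20565.6·(1/46 + 1/54)] = -2.711
df = n₁ + n₂ − 2 = 98
p-value = P(T ≥ -2.711) ≈ 0.9960
Since p ≈ 0.9960 > α = 0.01, fail to reject H0; the evidence is not statistically significant.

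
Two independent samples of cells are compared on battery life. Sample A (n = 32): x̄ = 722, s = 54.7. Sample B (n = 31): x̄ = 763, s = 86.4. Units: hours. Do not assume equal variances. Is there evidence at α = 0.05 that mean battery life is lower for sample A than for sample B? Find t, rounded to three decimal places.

Let group 1 = sample A, group 2 = sample B. H0: μ_1 = μ_2; H1: μ_1 < μ_2 (Welch's two-sample t-test, left-tailed).
t = (x̄_1 − x̄_2)/√(s_1²/n_1 + s_2²/n_2) = (722 − 763)/√(54.7²/32 + 86.4²/31) = -2.242
Welch–Satterthwaite df ≈ 50.46
p-value = P(T ≤ -2.242) ≈ 0.0147
Since p ≈ 0.0147 < α = 0.05, reject H0; the data support H1.

-2.242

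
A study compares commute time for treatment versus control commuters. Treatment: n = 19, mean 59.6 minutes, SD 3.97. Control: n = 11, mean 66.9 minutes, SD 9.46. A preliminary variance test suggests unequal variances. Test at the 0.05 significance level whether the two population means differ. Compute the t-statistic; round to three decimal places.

-2.438

Let group 1 = treatment, group 2 = control. H0: μ_1 = μ_2; H1: μ_1 ≠ μ_2 (Welch's two-sample t-test, two-sided).
t = (x̄_1 − x̄_2)/√(s_1²/n_1 + s_2²/n_2) = (59.6 − 66.9)/√(3.97²/19 + 9.46²/11) = -2.438
Welch–Satterthwaite df ≈ 12.07
Two-sided p-value ≈ 0.031
Since p ≈ 0.031 < α = 0.05, reject H0; the data support H1.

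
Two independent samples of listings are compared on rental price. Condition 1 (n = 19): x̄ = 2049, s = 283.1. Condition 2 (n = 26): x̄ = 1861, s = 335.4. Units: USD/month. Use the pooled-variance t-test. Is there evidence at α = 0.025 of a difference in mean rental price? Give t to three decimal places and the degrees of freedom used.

Let group 1 = condition 1, group 2 = condition 2. H0: μ_1 = μ_2; H1: μ_1 ≠ μ_2 (two-sample pooled-variance t-test, two-sided).
s_p² = [(19−1)·283.1² + (26−1)·335.4²]/(19+26−2) = 98952.3
t = (2049 − 1861)/√[98952.3·(1/19 + 1/26)] = 1.980
df = n₁ + n₂ − 2 = 43
Two-sided p-value ≈ 0.054
Since p ≈ 0.054 > α = 0.025, fail to reject H0; the evidence is not statistically significant.

t = 1.980, df = 43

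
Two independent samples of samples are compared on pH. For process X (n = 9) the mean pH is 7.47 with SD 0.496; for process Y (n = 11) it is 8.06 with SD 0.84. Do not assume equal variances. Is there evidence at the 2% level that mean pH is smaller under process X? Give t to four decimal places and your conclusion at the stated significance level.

Let group 1 = process X, group 2 = process Y. H0: μ_1 = μ_2; H1: μ_1 < μ_2 (Welch's two-sample t-test, left-tailed).
t = (x̄_1 − x̄_2)/√(s_1²/n_1 + s_2²/n_2) = (7.47 − 8.06)/√(0.496²/9 + 0.84²/11) = -1.9507
Welch–Satterthwaite df ≈ 16.58
p-value = P(T ≤ -1.9507) ≈ 0.0341
Since p ≈ 0.0341 > α = 0.02, fail to reject H0; the evidence is not statistically significant.

t = -1.9507; fail to reject H0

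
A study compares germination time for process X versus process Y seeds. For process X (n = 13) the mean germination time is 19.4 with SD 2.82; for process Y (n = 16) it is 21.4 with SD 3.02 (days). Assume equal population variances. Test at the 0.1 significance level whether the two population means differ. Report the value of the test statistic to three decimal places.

-1.826

Let group 1 = process X, group 2 = process Y. H0: μ_1 = μ_2; H1: μ_1 ≠ μ_2 (two-sample pooled-variance t-test, two-sided).
s_p² = [(13−1)·2.82² + (16−1)·3.02²]/(13+16−2) = 8.60129
t = (19.4 − 21.4)/√[8.60129·(1/13 + 1/16)] = -1.826
df = n₁ + n₂ − 2 = 27
Two-sided p-value ≈ 0.0789
Since p ≈ 0.0789 < α = 0.1, reject H0; the evidence is statistically significant.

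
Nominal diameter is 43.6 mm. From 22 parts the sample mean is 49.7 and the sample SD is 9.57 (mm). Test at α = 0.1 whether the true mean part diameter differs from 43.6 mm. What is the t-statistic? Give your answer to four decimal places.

H0: μ = 43.6; H1: μ ≠ 43.6 (one-sample t-test, two-sided).
t = (x̄ − μ₀)/(s/√n) = (49.7 − 43.6)/(9.57/√22) = 2.9897
df = n − 1 = 21
Two-sided p-value ≈ 0.0070
Since p ≈ 0.0070 < α = 0.1, reject H0; the data support H1.

2.9897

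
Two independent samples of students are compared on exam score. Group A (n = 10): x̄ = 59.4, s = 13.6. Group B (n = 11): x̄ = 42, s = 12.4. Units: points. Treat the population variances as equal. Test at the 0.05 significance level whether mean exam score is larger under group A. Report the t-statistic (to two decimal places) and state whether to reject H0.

t = 3.07; reject H0

Let group 1 = group A, group 2 = group B. H0: μ_1 = μ_2; H1: μ_1 > μ_2 (two-sample pooled-variance t-test, right-tailed).
s_p² = [(10−1)·13.6² + (11−1)·12.4²]/(10+11−2) = 168.539
t = (59.4 − 42)/√[168.539·(1/10 + 1/11)] = 3.07
df = n₁ + n₂ − 2 = 19
p-value = P(T ≥ 3.07) ≈ 0.003
Since p ≈ 0.003 < α = 0.05, reject H0; the data support H1.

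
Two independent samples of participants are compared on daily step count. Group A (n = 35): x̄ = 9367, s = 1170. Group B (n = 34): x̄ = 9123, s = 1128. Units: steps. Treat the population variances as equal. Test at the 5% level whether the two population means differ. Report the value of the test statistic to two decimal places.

0.88

Let group 1 = group A, group 2 = group B. H0: μ_1 = μ_2; H1: μ_1 ≠ μ_2 (two-sample pooled-variance t-test, two-sided).
s_p² = [(35−1)·1170² + (34−1)·1128²]/(35+34−2) = 1321360
t = (9367 − 9123)/√[1321360·(1/35 + 1/34)] = 0.88
df = n₁ + n₂ − 2 = 67
Two-sided p-value ≈ 0.381
Since p ≈ 0.381 > α = 0.05, fail to reject H0; the evidence is not statistically significant.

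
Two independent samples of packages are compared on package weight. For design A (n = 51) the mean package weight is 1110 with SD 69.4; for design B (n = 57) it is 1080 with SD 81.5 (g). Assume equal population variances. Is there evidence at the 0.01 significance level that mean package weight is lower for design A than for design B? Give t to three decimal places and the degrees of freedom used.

Let group 1 = design A, group 2 = design B. H0: μ_1 = μ_2; H1: μ_1 < μ_2 (two-sample pooled-variance t-test, left-tailed).
s_p² = [(51−1)·69.4² + (57−1)·81.5²]/(51+57−2) = 5780.98
t = (1110 − 1080)/√[5780.98·(1/51 + 1/57)] = 2.047
df = n₁ + n₂ − 2 = 106
p-value = P(T ≤ 2.047) ≈ 0.978
Since p ≈ 0.978 > α = 0.01, fail to reject H0; the data do not provide sufficient evidence against H0.

t = 2.047, df = 106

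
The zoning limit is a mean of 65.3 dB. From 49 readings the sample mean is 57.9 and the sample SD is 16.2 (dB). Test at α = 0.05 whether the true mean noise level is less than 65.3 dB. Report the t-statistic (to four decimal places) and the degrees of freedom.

t = -3.1975, df = 48

H0: μ = 65.3; H1: μ < 65.3 (one-sample t-test, left-tailed).
t = (x̄ − μ₀)/(s/√n) = (57.9 − 65.3)/(16.2/√49) = -3.1975
df = n − 1 = 48
p-value = P(T ≤ -3.1975) ≈ 0.001
Since p ≈ 0.001 < α = 0.05, reject H0; the data support H1.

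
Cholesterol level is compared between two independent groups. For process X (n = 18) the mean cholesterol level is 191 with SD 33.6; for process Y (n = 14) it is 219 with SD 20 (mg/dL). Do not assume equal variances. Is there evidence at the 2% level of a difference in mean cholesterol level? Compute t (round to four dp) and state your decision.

Let group 1 = process X, group 2 = process Y. H0: μ_1 = μ_2; H1: μ_1 ≠ μ_2 (Welch's two-sample t-test, two-sided).
t = (x̄_1 − x̄_2)/√(s_1²/n_1 + s_2²/n_2) = (191 − 219)/√(33.6²/18 + 20²/14) = -2.9305
Welch–Satterthwaite df ≈ 28.33
Two-sided p-value ≈ 0.0066
Since p ≈ 0.0066 < α = 0.02, reject H0; the evidence is statistically significant.

t = -2.9305; reject H0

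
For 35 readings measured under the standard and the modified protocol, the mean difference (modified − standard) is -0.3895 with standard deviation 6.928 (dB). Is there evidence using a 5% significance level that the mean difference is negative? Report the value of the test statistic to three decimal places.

H0: μ_d = 0; H1: μ_d < 0 (paired t-test on the differences, left-tailed).
t = d̄/(s_d/√n) = -0.3895/(6.928/√35) = -0.333
df = n − 1 = 34
p-value = P(T ≤ -0.333) ≈ 0.3707
Since p ≈ 0.3707 > α = 0.05, fail to reject H0; the evidence is not statistically significant.

-0.333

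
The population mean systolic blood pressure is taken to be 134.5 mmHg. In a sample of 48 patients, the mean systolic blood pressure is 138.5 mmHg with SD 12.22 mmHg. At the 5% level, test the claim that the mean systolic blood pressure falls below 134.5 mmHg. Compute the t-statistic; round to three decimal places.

H0: μ = 134.5; H1: μ < 134.5 (one-sample t-test, left-tailed).
t = (x̄ − μ₀)/(s/√n) = (138.5 − 134.5)/(12.22/√48) = 2.268
df = n − 1 = 47
p-value = P(T ≤ 2.268) ≈ 0.986
Since p ≈ 0.986 > α = 0.05, fail to reject H0; the data do not provide sufficient evidence against H0.

2.268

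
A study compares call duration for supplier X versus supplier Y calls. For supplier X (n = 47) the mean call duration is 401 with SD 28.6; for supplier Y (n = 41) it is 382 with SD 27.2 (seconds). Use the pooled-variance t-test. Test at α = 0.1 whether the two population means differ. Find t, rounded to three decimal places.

Let group 1 = supplier X, group 2 = supplier Y. H0: μ_1 = μ_2; H1: μ_1 ≠ μ_2 (two-sample pooled-variance t-test, two-sided).
s_p² = [(47−1)·28.6² + (41−1)·27.2²]/(47+41−2) = 781.625
t = (401 − 382)/√[781.625·(1/47 + 1/41)] = 3.180
df = n₁ + n₂ − 2 = 86
Two-sided p-value ≈ 0.002
Since p ≈ 0.002 < α = 0.1, reject H0; the data support H1.

3.180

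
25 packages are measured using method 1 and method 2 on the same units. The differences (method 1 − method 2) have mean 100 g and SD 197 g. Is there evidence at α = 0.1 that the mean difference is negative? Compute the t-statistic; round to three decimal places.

2.538

H0: μ_d = 0; H1: μ_d < 0 (paired t-test on the differences, left-tailed).
t = d̄/(s_d/√n) = 100/(197/√25) = 2.538
df = n − 1 = 24
p-value = P(T ≤ 2.538) ≈ 0.9910
Since p ≈ 0.9910 > α = 0.1, fail to reject H0; the evidence is not statistically significant.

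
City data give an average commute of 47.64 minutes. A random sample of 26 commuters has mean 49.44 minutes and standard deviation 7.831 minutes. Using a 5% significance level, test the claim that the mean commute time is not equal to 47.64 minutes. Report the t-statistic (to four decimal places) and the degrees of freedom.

t = 1.1720, df = 25

H0: μ = 47.64; H1: μ ≠ 47.64 (one-sample t-test, two-sided).
t = (x̄ − μ₀)/(s/√n) = (49.44 − 47.64)/(7.831/√26) = 1.1720
df = n − 1 = 25
Two-sided p-value ≈ 0.2522
Since p ≈ 0.2522 > α = 0.05, fail to reject H0; the evidence is not statistically significant.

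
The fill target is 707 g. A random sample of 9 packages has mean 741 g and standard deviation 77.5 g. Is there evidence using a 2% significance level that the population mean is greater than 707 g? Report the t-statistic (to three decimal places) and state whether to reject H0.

H0: μ = 707; H1: μ > 707 (one-sample t-test, right-tailed).
t = (x̄ − μ₀)/(s/√n) = (741 − 707)/(77.5/√9) = 1.316
df = n − 1 = 8
p-value = P(T ≥ 1.316) ≈ 0.112
Since p ≈ 0.112 > α = 0.02, fail to reject H0; the data do not provide sufficient evidence against H0.

t = 1.316; fail to reject H0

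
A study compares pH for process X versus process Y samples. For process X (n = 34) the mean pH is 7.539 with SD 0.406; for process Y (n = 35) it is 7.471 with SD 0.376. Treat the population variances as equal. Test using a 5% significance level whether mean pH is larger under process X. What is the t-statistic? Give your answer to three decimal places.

0.722

Let group 1 = process X, group 2 = process Y. H0: μ_1 = μ_2; H1: μ_1 > μ_2 (two-sample pooled-variance t-test, right-tailed).
s_p² = [(34−1)·0.406² + (35−1)·0.376²]/(34+35−2) = 0.152931
t = (7.539 − 7.471)/√[0.152931·(1/34 + 1/35)] = 0.722
df = n₁ + n₂ − 2 = 67
p-value = P(T ≥ 0.722) ≈ 0.236
Since p ≈ 0.236 > α = 0.05, fail to reject H0; the data do not provide sufficient evidence against H0.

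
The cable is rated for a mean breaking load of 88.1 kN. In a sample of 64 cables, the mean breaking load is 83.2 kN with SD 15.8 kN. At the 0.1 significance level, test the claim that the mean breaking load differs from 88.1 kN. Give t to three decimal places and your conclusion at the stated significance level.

t = -2.481; reject H0

H0: μ = 88.1; H1: μ ≠ 88.1 (one-sample t-test, two-sided).
t = (x̄ − μ₀)/(s/√n) = (83.2 − 88.1)/(15.8/√64) = -2.481
df = n − 1 = 63
Two-sided p-value ≈ 0.0158
Since p ≈ 0.0158 < α = 0.1, reject H0; the evidence is statistically significant.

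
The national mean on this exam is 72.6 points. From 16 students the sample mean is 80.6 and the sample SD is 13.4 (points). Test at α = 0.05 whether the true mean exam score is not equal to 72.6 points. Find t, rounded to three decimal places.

2.388

H0: μ = 72.6; H1: μ ≠ 72.6 (one-sample t-test, two-sided).
t = (x̄ − μ₀)/(s/√n) = (80.6 − 72.6)/(13.4/√16) = 2.388
df = n − 1 = 15
Two-sided p-value ≈ 0.031
Since p ≈ 0.031 < α = 0.05, reject H0; the data support H1.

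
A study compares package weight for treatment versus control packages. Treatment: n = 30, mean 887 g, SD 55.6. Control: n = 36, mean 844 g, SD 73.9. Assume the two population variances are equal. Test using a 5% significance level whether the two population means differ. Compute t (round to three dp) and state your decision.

Let group 1 = treatment, group 2 = control. H0: μ_1 = μ_2; H1: μ_1 ≠ μ_2 (two-sample pooled-variance t-test, two-sided).
s_p² = [(30−1)·55.6² + (36−1)·73.9²]/(30+36−2) = 4387.37
t = (887 − 844)/√[4387.37·(1/30 + 1/36)] = 2.626
df = n₁ + n₂ − 2 = 64
Two-sided p-value ≈ 0.011
Since p ≈ 0.011 < α = 0.05, reject H0; the data support H1.

t = 2.626; reject H0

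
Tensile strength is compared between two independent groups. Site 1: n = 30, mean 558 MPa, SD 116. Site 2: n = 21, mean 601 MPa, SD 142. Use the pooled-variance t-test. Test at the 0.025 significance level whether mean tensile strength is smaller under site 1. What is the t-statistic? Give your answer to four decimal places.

-1.1876

Let group 1 = site 1, group 2 = site 2. H0: μ_1 = μ_2; H1: μ_1 < μ_2 (two-sample pooled-variance t-test, left-tailed).
s_p² = [(30−1)·116² + (21−1)·142²]/(30+21−2) = 16194
t = (558 − 601)/√[16194·(1/30 + 1/21)] = -1.1876
df = n₁ + n₂ − 2 = 49
p-value = P(T ≤ -1.1876) ≈ 0.120
Since p ≈ 0.120 > α = 0.025, fail to reject H0; the evidence is not statistically significant.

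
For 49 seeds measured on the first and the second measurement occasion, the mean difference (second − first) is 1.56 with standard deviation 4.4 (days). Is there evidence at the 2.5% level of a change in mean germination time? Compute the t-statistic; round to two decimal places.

H0: μ_d = 0; H1: μ_d ≠ 0 (paired t-test on the differences, two-sided).
t = d̄/(s_d/√n) = 1.56/(4.4/√49) = 2.48
df = n − 1 = 48
Two-sided p-value ≈ 0.0166
Since p ≈ 0.0166 < α = 0.025, reject H0; the data support H1.

2.48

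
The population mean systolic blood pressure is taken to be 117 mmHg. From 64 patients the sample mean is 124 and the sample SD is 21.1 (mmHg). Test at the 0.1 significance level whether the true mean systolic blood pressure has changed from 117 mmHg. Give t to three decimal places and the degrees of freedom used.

t = 2.654, df = 63

H0: μ = 117; H1: μ ≠ 117 (one-sample t-test, two-sided).
t = (x̄ − μ₀)/(s/√n) = (124 − 117)/(21.1/√64) = 2.654
df = n − 1 = 63
Two-sided p-value ≈ 0.0101
Since p ≈ 0.0101 < α = 0.1, reject H0; the evidence is statistically significant.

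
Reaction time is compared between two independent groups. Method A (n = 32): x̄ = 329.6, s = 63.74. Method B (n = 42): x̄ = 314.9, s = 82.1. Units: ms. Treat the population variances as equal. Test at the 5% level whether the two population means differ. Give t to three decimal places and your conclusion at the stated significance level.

Let group 1 = method A, group 2 = method B. H0: μ_1 = μ_2; H1: μ_1 ≠ μ_2 (two-sample pooled-variance t-test, two-sided).
s_p² = [(32−1)·63.74² + (42−1)·82.1²]/(32+42−2) = 5587.54
t = (329.6 − 314.9)/√[5587.54·(1/32 + 1/42)] = 0.838
df = n₁ + n₂ − 2 = 72
Two-sided p-value ≈ 0.4048
Since p ≈ 0.4048 > α = 0.05, fail to reject H0; the data do not provide sufficient evidence against H0.

t = 0.838; fail to reject H0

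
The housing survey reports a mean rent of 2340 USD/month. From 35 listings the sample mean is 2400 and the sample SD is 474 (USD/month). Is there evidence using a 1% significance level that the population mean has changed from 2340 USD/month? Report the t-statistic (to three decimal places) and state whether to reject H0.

H0: μ = 2340; H1: μ ≠ 2340 (one-sample t-test, two-sided).
t = (x̄ − μ₀)/(s/√n) = (2400 − 2340)/(474/√35) = 0.749
df = n − 1 = 34
Two-sided p-value ≈ 0.459
Since p ≈ 0.459 > α = 0.01, fail to reject H0; the data do not provide sufficient evidence against H0.

t = 0.749; fail to reject H0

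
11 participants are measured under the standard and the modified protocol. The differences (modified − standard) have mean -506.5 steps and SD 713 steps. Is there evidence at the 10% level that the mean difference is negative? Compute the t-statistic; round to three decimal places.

-2.356

H0: μ_d = 0; H1: μ_d < 0 (paired t-test on the differences, left-tailed).
t = d̄/(s_d/√n) = -506.5/(713/√11) = -2.356
df = n − 1 = 10
p-value = P(T ≤ -2.356) ≈ 0.0201
Since p ≈ 0.0201 < α = 0.1, reject H0; the evidence is statistically significant.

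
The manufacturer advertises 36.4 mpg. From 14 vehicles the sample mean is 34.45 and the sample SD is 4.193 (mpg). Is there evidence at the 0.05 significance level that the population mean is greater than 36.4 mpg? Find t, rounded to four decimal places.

H0: μ = 36.4; H1: μ > 36.4 (one-sample t-test, right-tailed).
t = (x̄ − μ₀)/(s/√n) = (34.45 − 36.4)/(4.193/√14) = -1.7401
df = n − 1 = 13
p-value = P(T ≥ -1.7401) ≈ 0.9473
Since p ≈ 0.9473 > α = 0.05, fail to reject H0; the evidence is not statistically significant.

-1.7401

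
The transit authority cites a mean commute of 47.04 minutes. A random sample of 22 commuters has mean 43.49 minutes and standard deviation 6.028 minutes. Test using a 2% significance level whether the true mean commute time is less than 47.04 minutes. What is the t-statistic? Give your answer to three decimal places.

-2.762

H0: μ = 47.04; H1: μ < 47.04 (one-sample t-test, left-tailed).
t = (x̄ − μ₀)/(s/√n) = (43.49 − 47.04)/(6.028/√22) = -2.762
df = n − 1 = 21
p-value = P(T ≤ -2.762) ≈ 0.0058
Since p ≈ 0.0058 < α = 0.02, reject H0; the data support H1.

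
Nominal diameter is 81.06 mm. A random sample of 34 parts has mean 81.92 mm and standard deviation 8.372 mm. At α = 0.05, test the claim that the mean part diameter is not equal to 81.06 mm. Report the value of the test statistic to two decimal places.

0.60

H0: μ = 81.06; H1: μ ≠ 81.06 (one-sample t-test, two-sided).
t = (x̄ − μ₀)/(s/√n) = (81.92 − 81.06)/(8.372/√34) = 0.60
df = n − 1 = 33
Two-sided p-value ≈ 0.553
Since p ≈ 0.553 > α = 0.05, fail to reject H0; the data do not provide sufficient evidence against H0.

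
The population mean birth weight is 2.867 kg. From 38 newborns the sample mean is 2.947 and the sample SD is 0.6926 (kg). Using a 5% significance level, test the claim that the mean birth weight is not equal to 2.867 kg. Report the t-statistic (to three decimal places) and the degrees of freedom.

t = 0.712, df = 37

H0: μ = 2.867; H1: μ ≠ 2.867 (one-sample t-test, two-sided).
t = (x̄ − μ₀)/(s/√n) = (2.947 − 2.867)/(0.6926/√38) = 0.712
df = n − 1 = 37
Two-sided p-value ≈ 0.4809
Since p ≈ 0.4809 > α = 0.05, fail to reject H0; the evidence is not statistically significant.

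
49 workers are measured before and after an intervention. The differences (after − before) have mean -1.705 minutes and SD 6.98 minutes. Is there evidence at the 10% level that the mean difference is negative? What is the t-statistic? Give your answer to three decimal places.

H0: μ_d = 0; H1: μ_d < 0 (paired t-test on the differences, left-tailed).
t = d̄/(s_d/√n) = -1.705/(6.98/√49) = -1.710
df = n − 1 = 48
p-value = P(T ≤ -1.710) ≈ 0.0469
Since p ≈ 0.0469 < α = 0.1, reject H0; the evidence is statistically significant.

-1.710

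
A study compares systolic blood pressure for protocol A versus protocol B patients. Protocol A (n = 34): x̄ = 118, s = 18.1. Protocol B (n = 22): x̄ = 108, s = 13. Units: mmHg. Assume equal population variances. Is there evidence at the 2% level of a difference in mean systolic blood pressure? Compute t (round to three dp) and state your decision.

t = 2.241; fail to reject H0

Let group 1 = protocol A, group 2 = protocol B. H0: μ_1 = μ_2; H1: μ_1 ≠ μ_2 (two-sample pooled-variance t-test, two-sided).
s_p² = [(34−1)·18.1² + (22−1)·13²]/(34+22−2) = 265.928
t = (118 − 108)/√[265.928·(1/34 + 1/22)] = 2.241
df = n₁ + n₂ − 2 = 54
Two-sided p-value ≈ 0.0291
Since p ≈ 0.0291 > α = 0.02, fail to reject H0; the data do not provide sufficient evidence against H0.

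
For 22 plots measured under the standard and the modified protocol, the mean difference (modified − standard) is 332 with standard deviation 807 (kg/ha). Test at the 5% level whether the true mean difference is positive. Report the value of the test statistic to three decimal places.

1.930

H0: μ_d = 0; H1: μ_d > 0 (paired t-test on the differences, right-tailed).
t = d̄/(s_d/√n) = 332/(807/√22) = 1.930
df = n − 1 = 21
p-value = P(T ≥ 1.930) ≈ 0.034
Since p ≈ 0.034 < α = 0.05, reject H0; the data support H1.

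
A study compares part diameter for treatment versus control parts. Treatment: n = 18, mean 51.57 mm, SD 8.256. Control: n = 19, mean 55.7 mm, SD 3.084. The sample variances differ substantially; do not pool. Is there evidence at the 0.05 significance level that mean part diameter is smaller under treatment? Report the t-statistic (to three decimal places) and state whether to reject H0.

Let group 1 = treatment, group 2 = control. H0: μ_1 = μ_2; H1: μ_1 < μ_2 (Welch's two-sample t-test, left-tailed).
t = (x̄_1 − x̄_2)/√(s_1²/n_1 + s_2²/n_2) = (51.57 − 55.7)/√(8.256²/18 + 3.084²/19) = -1.995
Welch–Satterthwaite df ≈ 21.44
p-value = P(T ≤ -1.995) ≈ 0.0295
Since p ≈ 0.0295 < α = 0.05, reject H0; the evidence is statistically significant.

t = -1.995; reject H0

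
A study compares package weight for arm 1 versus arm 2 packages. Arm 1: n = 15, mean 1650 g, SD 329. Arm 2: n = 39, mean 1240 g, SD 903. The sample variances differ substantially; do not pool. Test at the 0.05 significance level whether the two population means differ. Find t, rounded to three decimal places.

Let group 1 = arm 1, group 2 = arm 2. H0: μ_1 = μ_2; H1: μ_1 ≠ μ_2 (Welch's two-sample t-test, two-sided).
t = (x̄_1 − x̄_2)/√(s_1²/n_1 + s_2²/n_2) = (1650 − 1240)/√(329²/15 + 903²/39) = 2.445
Welch–Satterthwaite df ≈ 51.96
Two-sided p-value ≈ 0.018
Since p ≈ 0.018 < α = 0.05, reject H0; the data support H1.

2.445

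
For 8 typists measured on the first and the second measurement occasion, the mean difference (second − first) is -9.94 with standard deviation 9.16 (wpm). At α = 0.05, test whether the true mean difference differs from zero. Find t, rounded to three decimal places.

-3.069

H0: μ_d = 0; H1: μ_d ≠ 0 (paired t-test on the differences, two-sided).
t = d̄/(s_d/√n) = -9.94/(9.16/√8) = -3.069
df = n − 1 = 7
Two-sided p-value ≈ 0.018
Since p ≈ 0.018 < α = 0.05, reject H0; the data support H1.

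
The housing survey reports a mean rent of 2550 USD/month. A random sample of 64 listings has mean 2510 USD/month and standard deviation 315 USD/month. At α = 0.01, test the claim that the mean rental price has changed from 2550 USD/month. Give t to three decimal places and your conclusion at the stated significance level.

t = -1.016; fail to reject H0

H0: μ = 2550; H1: μ ≠ 2550 (one-sample t-test, two-sided).
t = (x̄ − μ₀)/(s/√n) = (2510 − 2550)/(315/√64) = -1.016
df = n − 1 = 63
Two-sided p-value ≈ 0.314
Since p ≈ 0.314 > α = 0.01, fail to reject H0; the evidence is not statistically significant.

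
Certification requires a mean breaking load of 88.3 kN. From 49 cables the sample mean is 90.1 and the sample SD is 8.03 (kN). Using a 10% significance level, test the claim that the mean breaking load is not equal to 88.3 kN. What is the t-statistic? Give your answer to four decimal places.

1.5691

H0: μ = 88.3; H1: μ ≠ 88.3 (one-sample t-test, two-sided).
t = (x̄ − μ₀)/(s/√n) = (90.1 − 88.3)/(8.03/√49) = 1.5691
df = n − 1 = 48
Two-sided p-value ≈ 0.1232
Since p ≈ 0.1232 > α = 0.1, fail to reject H0; the evidence is not statistically significant.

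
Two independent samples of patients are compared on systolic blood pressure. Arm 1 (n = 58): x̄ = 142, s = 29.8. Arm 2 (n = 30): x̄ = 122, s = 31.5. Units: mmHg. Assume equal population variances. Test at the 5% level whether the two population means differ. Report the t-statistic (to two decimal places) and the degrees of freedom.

Let group 1 = arm 1, group 2 = arm 2. H0: μ_1 = μ_2; H1: μ_1 ≠ μ_2 (two-sample pooled-variance t-test, two-sided).
s_p² = [(58−1)·29.8² + (30−1)·31.5²]/(58+30−2) = 923.181
t = (142 − 122)/√[923.181·(1/58 + 1/30)] = 2.93
df = n₁ + n₂ − 2 = 86
Two-sided p-value ≈ 0.0044
Since p ≈ 0.0044 < α = 0.05, reject H0; the evidence is statistically significant.

t = 2.93, df = 86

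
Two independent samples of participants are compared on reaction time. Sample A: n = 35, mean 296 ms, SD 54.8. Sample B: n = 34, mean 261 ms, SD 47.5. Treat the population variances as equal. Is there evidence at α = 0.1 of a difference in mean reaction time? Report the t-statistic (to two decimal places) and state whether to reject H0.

t = 2.83; reject H0

Let group 1 = sample A, group 2 = sample B. H0: μ_1 = μ_2; H1: μ_1 ≠ μ_2 (two-sample pooled-variance t-test, two-sided).
s_p² = [(35−1)·54.8² + (34−1)·47.5²]/(35+34−2) = 2635.22
t = (296 − 261)/√[2635.22·(1/35 + 1/34)] = 2.83
df = n₁ + n₂ − 2 = 67
Two-sided p-value ≈ 0.006
Since p ≈ 0.006 < α = 0.1, reject H0; the data support H1.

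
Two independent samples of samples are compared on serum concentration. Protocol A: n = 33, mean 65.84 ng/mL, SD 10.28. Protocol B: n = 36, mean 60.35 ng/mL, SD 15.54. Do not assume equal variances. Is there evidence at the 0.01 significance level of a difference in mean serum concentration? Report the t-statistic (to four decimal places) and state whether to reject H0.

Let group 1 = protocol A, group 2 = protocol B. H0: μ_1 = μ_2; H1: μ_1 ≠ μ_2 (Welch's two-sample t-test, two-sided).
t = (x̄_1 − x̄_2)/√(s_1²/n_1 + s_2²/n_2) = (65.84 − 60.35)/√(10.28²/33 + 15.54²/36) = 1.7439
Welch–Satterthwaite df ≈ 61.15
Two-sided p-value ≈ 0.0862
Since p ≈ 0.0862 > α = 0.01, fail to reject H0; the evidence is not statistically significant.

t = 1.7439; fail to reject H0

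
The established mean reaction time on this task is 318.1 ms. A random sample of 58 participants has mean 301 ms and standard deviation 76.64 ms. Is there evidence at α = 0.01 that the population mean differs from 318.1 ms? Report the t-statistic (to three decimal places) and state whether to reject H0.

H0: μ = 318.1; H1: μ ≠ 318.1 (one-sample t-test, two-sided).
t = (x̄ − μ₀)/(s/√n) = (301 − 318.1)/(76.64/√58) = -1.699
df = n − 1 = 57
Two-sided p-value ≈ 0.0947
Since p ≈ 0.0947 > α = 0.01, fail to reject H0; the evidence is not statistically significant.

t = -1.699; fail to reject H0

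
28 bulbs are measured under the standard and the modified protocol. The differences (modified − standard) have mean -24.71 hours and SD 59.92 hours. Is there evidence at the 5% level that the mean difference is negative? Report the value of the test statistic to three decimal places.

H0: μ_d = 0; H1: μ_d < 0 (paired t-test on the differences, left-tailed).
t = d̄/(s_d/√n) = -24.71/(59.92/√28) = -2.182
df = n − 1 = 27
p-value = P(T ≤ -2.182) ≈ 0.019
Since p ≈ 0.019 < α = 0.05, reject H0; the evidence is statistically significant.

-2.182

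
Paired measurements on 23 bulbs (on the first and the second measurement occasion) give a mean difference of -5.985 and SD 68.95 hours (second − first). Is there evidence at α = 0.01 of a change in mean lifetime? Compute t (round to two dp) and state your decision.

H0: μ_d = 0; H1: μ_d ≠ 0 (paired t-test on the differences, two-sided).
t = d̄/(s_d/√n) = -5.985/(68.95/√23) = -0.42
df = n − 1 = 22
Two-sided p-value ≈ 0.681
Since p ≈ 0.681 > α = 0.01, fail to reject H0; the evidence is not statistically significant.

t = -0.42; fail to reject H0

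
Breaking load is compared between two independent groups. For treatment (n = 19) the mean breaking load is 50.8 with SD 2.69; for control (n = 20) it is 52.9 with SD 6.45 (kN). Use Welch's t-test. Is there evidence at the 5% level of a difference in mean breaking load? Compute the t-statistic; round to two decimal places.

-1.34

Let group 1 = treatment, group 2 = control. H0: μ_1 = μ_2; H1: μ_1 ≠ μ_2 (Welch's two-sample t-test, two-sided).
t = (x̄_1 − x̄_2)/√(s_1²/n_1 + s_2²/n_2) = (50.8 − 52.9)/√(2.69²/19 + 6.45²/20) = -1.34
Welch–Satterthwaite df ≈ 25.69
Two-sided p-value ≈ 0.192
Since p ≈ 0.192 > α = 0.05, fail to reject H0; the data do not provide sufficient evidence against H0.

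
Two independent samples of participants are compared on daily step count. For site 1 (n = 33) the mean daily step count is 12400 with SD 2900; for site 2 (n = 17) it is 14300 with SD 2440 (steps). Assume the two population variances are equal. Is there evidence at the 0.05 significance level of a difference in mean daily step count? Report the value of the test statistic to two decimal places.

Let group 1 = site 1, group 2 = site 2. H0: μ_1 = μ_2; H1: μ_1 ≠ μ_2 (two-sample pooled-variance t-test, two-sided).
s_p² = [(33−1)·2900² + (17−1)·2440²]/(33+17−2) = 7591200
t = (12400 − 14300)/√[7591200·(1/33 + 1/17)] = -2.31
df = n₁ + n₂ − 2 = 48
Two-sided p-value ≈ 0.0252
Since p ≈ 0.0252 < α = 0.05, reject H0; the evidence is statistically significant.

-2.31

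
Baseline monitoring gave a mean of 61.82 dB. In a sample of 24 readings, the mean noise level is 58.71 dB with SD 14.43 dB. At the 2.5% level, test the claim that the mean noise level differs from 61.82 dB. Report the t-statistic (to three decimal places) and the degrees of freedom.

H0: μ = 61.82; H1: μ ≠ 61.82 (one-sample t-test, two-sided).
t = (x̄ − μ₀)/(s/√n) = (58.71 − 61.82)/(14.43/√24) = -1.056
df = n − 1 = 23
Two-sided p-value ≈ 0.302
Since p ≈ 0.302 > α = 0.025, fail to reject H0; the evidence is not statistically significant.

t = -1.056, df = 23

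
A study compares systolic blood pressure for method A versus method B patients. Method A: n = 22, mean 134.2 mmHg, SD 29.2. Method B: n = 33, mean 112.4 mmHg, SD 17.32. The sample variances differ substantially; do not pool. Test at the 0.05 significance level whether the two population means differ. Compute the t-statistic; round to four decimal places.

Let group 1 = method A, group 2 = method B. H0: μ_1 = μ_2; H1: μ_1 ≠ μ_2 (Welch's two-sample t-test, two-sided).
t = (x̄_1 − x̄_2)/√(s_1²/n_1 + s_2²/n_2) = (134.2 − 112.4)/√(29.2²/22 + 17.32²/33) = 3.1516
Welch–Satterthwaite df ≈ 30.89
Two-sided p-value ≈ 0.004
Since p ≈ 0.004 < α = 0.05, reject H0; the evidence is statistically significant.

3.1516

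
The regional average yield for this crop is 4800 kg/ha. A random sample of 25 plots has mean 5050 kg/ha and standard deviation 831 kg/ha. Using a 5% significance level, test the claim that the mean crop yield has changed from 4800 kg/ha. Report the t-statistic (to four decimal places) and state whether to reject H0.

t = 1.5042; fail to reject H0

H0: μ = 4800; H1: μ ≠ 4800 (one-sample t-test, two-sided).
t = (x̄ − μ₀)/(s/√n) = (5050 − 4800)/(831/√25) = 1.5042
df = n − 1 = 24
Two-sided p-value ≈ 0.1456
Since p ≈ 0.1456 > α = 0.05, fail to reject H0; the evidence is not statistically significant.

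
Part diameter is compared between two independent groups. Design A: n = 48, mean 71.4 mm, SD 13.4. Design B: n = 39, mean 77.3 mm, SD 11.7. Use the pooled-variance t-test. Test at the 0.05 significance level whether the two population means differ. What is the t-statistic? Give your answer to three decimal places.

Let group 1 = design A, group 2 = design B. H0: μ_1 = μ_2; H1: μ_1 ≠ μ_2 (two-sample pooled-variance t-test, two-sided).
s_p² = [(48−1)·13.4² + (39−1)·11.7²]/(48+39−2) = 160.484
t = (71.4 − 77.3)/√[160.484·(1/48 + 1/39)] = -2.160
df = n₁ + n₂ − 2 = 85
Two-sided p-value ≈ 0.034
Since p ≈ 0.034 < α = 0.05, reject H0; the evidence is statistically significant.

-2.160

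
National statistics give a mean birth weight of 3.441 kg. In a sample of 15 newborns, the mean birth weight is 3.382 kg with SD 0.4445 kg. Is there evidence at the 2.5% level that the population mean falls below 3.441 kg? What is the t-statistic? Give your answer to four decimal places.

-0.5141

H0: μ = 3.441; H1: μ < 3.441 (one-sample t-test, left-tailed).
t = (x̄ − μ₀)/(s/√n) = (3.382 − 3.441)/(0.4445/√15) = -0.5141
df = n − 1 = 14
p-value = P(T ≤ -0.5141) ≈ 0.308
Since p ≈ 0.308 > α = 0.025, fail to reject H0; the evidence is not statistically significant.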